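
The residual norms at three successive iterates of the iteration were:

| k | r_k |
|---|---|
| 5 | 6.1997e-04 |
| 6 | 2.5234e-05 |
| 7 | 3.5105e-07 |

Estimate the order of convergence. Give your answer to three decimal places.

p ≈ ln(r_7/r_6) / ln(r_6/r_5)
  = ln(3.5105e-07/2.5234e-05) / ln(2.5234e-05/6.1997e-04)
  = ln(0.0139118) / ln(0.040702)
  = -4.275018 / -3.201478 ≈ 1.335326

1.335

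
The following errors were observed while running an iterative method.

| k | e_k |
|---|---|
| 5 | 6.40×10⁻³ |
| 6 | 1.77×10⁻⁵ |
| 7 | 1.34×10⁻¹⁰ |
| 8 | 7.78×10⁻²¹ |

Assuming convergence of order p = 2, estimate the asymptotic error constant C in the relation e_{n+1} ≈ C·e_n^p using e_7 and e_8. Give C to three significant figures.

C ≈ e_8 / e_7^2
  = 7.78×10⁻²¹ / (1.34×10⁻¹⁰)^2
  = 7.78×10⁻²¹ / 1.7956e-20 ≈ 0.43328

0.433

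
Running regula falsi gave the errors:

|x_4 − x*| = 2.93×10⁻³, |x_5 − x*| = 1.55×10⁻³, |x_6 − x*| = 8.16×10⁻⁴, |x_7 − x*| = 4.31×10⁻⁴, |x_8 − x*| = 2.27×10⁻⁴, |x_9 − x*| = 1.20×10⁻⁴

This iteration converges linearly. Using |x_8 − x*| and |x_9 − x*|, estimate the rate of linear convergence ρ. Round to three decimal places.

ρ ≈ |x_9 − x*|/|x_8 − x*| = 1.20×10⁻⁴/2.27×10⁻⁴ = 0.52863

0.529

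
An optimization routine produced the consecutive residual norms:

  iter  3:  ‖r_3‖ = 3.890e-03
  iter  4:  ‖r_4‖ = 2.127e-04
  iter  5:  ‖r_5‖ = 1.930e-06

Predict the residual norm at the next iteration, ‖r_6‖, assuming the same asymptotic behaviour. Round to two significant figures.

9.6e-10

First estimate the order: p ≈ ln(‖r_5‖/‖r_4‖) / ln(‖r_4‖/‖r_3‖) = ln(1.930e-06/2.127e-04)/ln(2.127e-04/3.890e-03) = ln(0.00907381)/ln(0.0546787) ≈ 1.6180.
Then ‖r_6‖ ≈ ‖r_5‖·(‖r_5‖/‖r_4‖)^p = 1.930e-06·(0.00907381)^1.6180 = 1.930e-06·0.000496254 ≈ 9.578e-10.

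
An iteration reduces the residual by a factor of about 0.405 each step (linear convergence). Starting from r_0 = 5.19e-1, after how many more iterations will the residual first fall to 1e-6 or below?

15

After k steps, r_k ≈ 5.19e-1·0.405^k.
Need 0.405^k ≤ 1e-6/5.19e-1 = 1.92678e-06.
k ≥ ln(1.92678e-06)/ln(0.405) = -13.1597/-0.90387 = 14.559.
Smallest integer k = 15.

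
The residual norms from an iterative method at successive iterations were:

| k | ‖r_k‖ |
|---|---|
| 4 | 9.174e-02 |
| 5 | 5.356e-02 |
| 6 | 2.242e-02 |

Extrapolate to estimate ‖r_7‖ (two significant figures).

First estimate the order: p ≈ ln(‖r_6‖/‖r_5‖) / ln(‖r_5‖/‖r_4‖) = ln(2.242e-02/5.356e-02)/ln(5.356e-02/9.174e-02) = ln(0.418596)/ln(0.583824) ≈ 1.6182.
Then ‖r_7‖ ≈ ‖r_6‖·(‖r_6‖/‖r_5‖)^p = 2.242e-02·(0.418596)^1.6182 = 2.242e-02·0.244337 ≈ 0.005478.

5.5e-3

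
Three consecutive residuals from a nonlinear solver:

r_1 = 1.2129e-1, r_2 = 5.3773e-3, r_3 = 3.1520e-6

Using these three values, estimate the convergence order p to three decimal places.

2.388

p ≈ ln(r_3/r_2) / ln(r_2/r_1)
  = ln(3.1520e-6/5.3773e-3) / ln(5.3773e-3/1.2129e-1)
  = ln(0.000586168) / ln(0.0443342)
  = -7.441904 / -3.115999 ≈ 2.388288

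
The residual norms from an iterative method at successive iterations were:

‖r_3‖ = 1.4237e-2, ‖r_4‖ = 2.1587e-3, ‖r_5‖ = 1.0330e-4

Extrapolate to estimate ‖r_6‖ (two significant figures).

7.7e-7

First estimate the order: p ≈ ln(‖r_5‖/‖r_4‖) / ln(‖r_4‖/‖r_3‖) = ln(1.0330e-4/2.1587e-3)/ln(2.1587e-3/1.4237e-2) = ln(0.0478529)/ln(0.151626) ≈ 1.6114.
Then ‖r_6‖ ≈ ‖r_5‖·(‖r_5‖/‖r_4‖)^p = 1.0330e-4·(0.0478529)^1.6114 = 1.0330e-4·0.00746112 ≈ 7.707e-07.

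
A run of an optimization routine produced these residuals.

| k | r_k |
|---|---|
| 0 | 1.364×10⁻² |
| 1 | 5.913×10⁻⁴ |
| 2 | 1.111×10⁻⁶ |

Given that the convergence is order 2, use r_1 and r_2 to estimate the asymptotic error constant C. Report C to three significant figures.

C ≈ r_2 / r_1^2
  = 1.111×10⁻⁶ / (5.913×10⁻⁴)^2
  = 1.111×10⁻⁶ / 3.49636e-07 ≈ 3.1776

3.18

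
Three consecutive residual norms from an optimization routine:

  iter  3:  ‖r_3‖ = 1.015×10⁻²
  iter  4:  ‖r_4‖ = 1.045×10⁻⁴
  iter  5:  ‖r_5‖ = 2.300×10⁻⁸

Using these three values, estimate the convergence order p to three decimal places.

1.840

p ≈ ln(‖r_5‖/‖r_4‖) / ln(‖r_4‖/‖r_3‖)
  = ln(2.300×10⁻⁸/1.045×10⁻⁴) / ln(1.045×10⁻⁴/1.015×10⁻²)
  = ln(0.000220096) / ln(0.0102956)
  = -8.421447 / -4.576039 ≈ 1.840335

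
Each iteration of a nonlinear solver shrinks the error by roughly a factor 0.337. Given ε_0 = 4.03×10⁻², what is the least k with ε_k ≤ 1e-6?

10

After k steps, ε_k ≈ 4.03×10⁻²·0.337^k.
Need 0.337^k ≤ 1e-6/4.03×10⁻² = 2.48139e-05.
k ≥ ln(2.48139e-05)/ln(0.337) = -10.6041/-1.08767 = 9.749.
Smallest integer k = 10.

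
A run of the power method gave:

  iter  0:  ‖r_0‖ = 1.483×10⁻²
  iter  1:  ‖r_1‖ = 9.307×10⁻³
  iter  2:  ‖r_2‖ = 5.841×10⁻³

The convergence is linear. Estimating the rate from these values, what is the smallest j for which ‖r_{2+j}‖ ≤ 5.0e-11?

Rate ρ ≈ ‖r_2‖/‖r_1‖ = 5.841×10⁻³/9.307×10⁻³ = 0.6276.
After j more steps, ‖r_{2+j}‖ ≈ 5.841×10⁻³·ρ^j; need ρ^j ≤ 5.0e-11/5.841×10⁻³ = 8.56018e-09.
j ≥ ln(8.56018e-09)/ln(0.6276) = -18.5761/-0.46585 = 39.876.
So 40 more iterations are needed.

40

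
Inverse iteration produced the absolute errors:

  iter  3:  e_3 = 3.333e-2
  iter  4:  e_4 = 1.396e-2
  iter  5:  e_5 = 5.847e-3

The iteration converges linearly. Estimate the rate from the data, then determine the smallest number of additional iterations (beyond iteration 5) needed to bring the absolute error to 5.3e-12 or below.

24

Rate ρ ≈ e_5/e_4 = 5.847e-3/1.396e-2 = 0.4188.
After j more steps, e_{5+j} ≈ 5.847e-3·ρ^j; need ρ^j ≤ 5.3e-12/5.847e-3 = 9.06448e-10.
j ≥ ln(9.06448e-10)/ln(0.4188) = -20.8215/-0.87036 = 23.923.
So 24 more iterations are needed.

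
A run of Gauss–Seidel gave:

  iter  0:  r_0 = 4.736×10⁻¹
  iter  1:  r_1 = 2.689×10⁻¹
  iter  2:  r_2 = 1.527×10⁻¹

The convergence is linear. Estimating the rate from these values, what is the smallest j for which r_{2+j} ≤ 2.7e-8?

Rate ρ ≈ r_2/r_1 = 1.527×10⁻¹/2.689×10⁻¹ = 0.5679.
After j more steps, r_{2+j} ≈ 1.527×10⁻¹·ρ^j; need ρ^j ≤ 2.7e-8/1.527×10⁻¹ = 1.76817e-07.
j ≥ ln(1.76817e-07)/ln(0.5679) = -15.5482/-0.56581 = 27.480.
So 28 more iterations are needed.

28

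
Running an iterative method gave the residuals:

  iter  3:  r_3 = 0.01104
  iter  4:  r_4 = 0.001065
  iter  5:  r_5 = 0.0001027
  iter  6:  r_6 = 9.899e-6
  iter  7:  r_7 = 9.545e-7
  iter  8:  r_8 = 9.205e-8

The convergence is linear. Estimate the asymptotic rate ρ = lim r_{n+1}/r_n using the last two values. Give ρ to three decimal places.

0.096

ρ ≈ r_8/r_7 = 9.205e-8/9.545e-7 = 0.09644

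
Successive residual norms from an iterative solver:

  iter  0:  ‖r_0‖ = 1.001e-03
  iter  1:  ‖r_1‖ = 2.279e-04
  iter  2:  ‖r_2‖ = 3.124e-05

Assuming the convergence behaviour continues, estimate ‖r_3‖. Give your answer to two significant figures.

First estimate the order: p ≈ ln(‖r_2‖/‖r_1‖) / ln(‖r_1‖/‖r_0‖) = ln(3.124e-05/2.279e-04)/ln(2.279e-04/1.001e-03) = ln(0.137078)/ln(0.227672) ≈ 1.3428.
Then ‖r_3‖ ≈ ‖r_2‖·(‖r_2‖/‖r_1‖)^p = 3.124e-05·(0.137078)^1.3428 = 3.124e-05·0.0693618 ≈ 2.167e-06.

2.2e-6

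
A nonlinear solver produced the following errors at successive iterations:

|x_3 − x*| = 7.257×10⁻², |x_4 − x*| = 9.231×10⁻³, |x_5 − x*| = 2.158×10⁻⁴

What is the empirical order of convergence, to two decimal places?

p ≈ ln(|x_5 − x*|/|x_4 − x*|) / ln(|x_4 − x*|/|x_3 − x*|)
  = ln(2.158×10⁻⁴/9.231×10⁻³) / ln(9.231×10⁻³/7.257×10⁻²)
  = ln(0.0233777) / ln(0.127201)
  = -3.75597 / -2.06199 ≈ 1.82153

1.82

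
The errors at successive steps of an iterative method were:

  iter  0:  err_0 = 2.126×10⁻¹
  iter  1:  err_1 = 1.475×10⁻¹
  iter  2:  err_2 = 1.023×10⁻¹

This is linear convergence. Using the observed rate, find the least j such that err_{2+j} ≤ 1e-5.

26

Rate ρ ≈ err_2/err_1 = 1.023×10⁻¹/1.475×10⁻¹ = 0.6936.
After j more steps, err_{2+j} ≈ 1.023×10⁻¹·ρ^j; need ρ^j ≤ 1e-5/1.023×10⁻¹ = 9.77517e-05.
j ≥ ln(9.77517e-05)/ln(0.6936) = -9.2331/-0.36586 = 25.237.
So 26 more iterations are needed.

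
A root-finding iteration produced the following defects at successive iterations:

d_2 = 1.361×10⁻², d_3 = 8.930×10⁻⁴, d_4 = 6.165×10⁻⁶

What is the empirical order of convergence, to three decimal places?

p ≈ ln(d_4/d_3) / ln(d_3/d_2)
  = ln(6.165×10⁻⁶/8.930×10⁻⁴) / ln(8.930×10⁻⁴/1.361×10⁻²)
  = ln(0.0069037) / ln(0.0656135)
  = -4.975698 / -2.723974 ≈ 1.826632

1.827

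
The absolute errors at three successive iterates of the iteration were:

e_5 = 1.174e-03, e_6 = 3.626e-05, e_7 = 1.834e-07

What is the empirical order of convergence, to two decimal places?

p ≈ ln(e_7/e_6) / ln(e_6/e_5)
  = ln(1.834e-07/3.626e-05) / ln(3.626e-05/1.174e-03)
  = ln(0.00505792) / ln(0.0308859)
  = -5.28680 / -3.47746 ≈ 1.52031

1.52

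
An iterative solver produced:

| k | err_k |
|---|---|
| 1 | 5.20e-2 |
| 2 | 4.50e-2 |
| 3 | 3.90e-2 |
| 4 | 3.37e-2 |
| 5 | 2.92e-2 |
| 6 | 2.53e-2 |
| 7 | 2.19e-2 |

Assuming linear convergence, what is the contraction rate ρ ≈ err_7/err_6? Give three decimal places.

0.866

ρ ≈ err_7/err_6 = 2.19e-2/2.53e-2 = 0.86561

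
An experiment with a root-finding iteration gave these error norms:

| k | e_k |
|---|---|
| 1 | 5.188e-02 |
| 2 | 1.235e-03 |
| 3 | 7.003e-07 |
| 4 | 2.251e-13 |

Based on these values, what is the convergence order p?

2

Consecutive ratios: e_4/e_3 = 2.251e-13/7.003e-07 = 3.21434e-07, e_3/e_2 = 7.003e-07/1.235e-03 = 0.000567045.
p ≈ ln(3.21434e-07)/ln(0.000567045) = -14.9505/-7.4751 ≈ 2.00.
So the convergence is quadratic (order 2).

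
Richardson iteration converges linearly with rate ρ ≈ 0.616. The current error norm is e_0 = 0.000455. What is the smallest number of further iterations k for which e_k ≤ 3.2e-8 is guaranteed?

After k steps, e_k ≈ 0.000455·0.616^k.
Need 0.616^k ≤ 3.2e-8/0.000455 = 7.03297e-05.
k ≥ ln(7.03297e-05)/ln(0.616) = -9.5623/-0.48451 = 19.736.
Smallest integer k = 20.

20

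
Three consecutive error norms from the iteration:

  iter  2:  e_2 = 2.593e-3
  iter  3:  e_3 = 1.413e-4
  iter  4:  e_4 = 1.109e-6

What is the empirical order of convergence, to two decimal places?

1.67

p ≈ ln(e_4/e_3) / ln(e_3/e_2)
  = ln(1.109e-6/1.413e-4) / ln(1.413e-4/2.593e-3)
  = ln(0.00784855) / ln(0.0544929)
  = -4.84743 / -2.90968 ≈ 1.66597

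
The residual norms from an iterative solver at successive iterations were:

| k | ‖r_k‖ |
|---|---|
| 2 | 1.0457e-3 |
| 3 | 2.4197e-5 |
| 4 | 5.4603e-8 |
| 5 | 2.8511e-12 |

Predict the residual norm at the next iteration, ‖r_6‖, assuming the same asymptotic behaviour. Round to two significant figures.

3.4e-19

First estimate the order: p ≈ ln(‖r_5‖/‖r_4‖) / ln(‖r_4‖/‖r_3‖) = ln(2.8511e-12/5.4603e-8)/ln(5.4603e-8/2.4197e-5) = ln(5.22151e-05)/ln(0.0022566) ≈ 1.6180.
Then ‖r_6‖ ≈ ‖r_5‖·(‖r_5‖/‖r_4‖)^p = 2.8511e-12·(5.22151e-05)^1.6180 = 2.8511e-12·1.17868e-07 ≈ 3.361e-19.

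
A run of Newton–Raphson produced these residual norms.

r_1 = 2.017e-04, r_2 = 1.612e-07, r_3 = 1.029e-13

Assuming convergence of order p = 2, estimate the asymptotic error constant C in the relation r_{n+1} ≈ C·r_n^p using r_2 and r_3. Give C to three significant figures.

C ≈ r_3 / r_2^2
  = 1.029e-13 / (1.612e-07)^2
  = 1.029e-13 / 2.59854e-14 ≈ 3.9599

3.96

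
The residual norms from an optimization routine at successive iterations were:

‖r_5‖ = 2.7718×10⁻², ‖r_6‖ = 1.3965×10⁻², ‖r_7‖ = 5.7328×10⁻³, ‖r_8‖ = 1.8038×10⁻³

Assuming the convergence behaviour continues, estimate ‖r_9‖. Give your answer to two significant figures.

First estimate the order: p ≈ ln(‖r_8‖/‖r_7‖) / ln(‖r_7‖/‖r_6‖) = ln(1.8038×10⁻³/5.7328×10⁻³)/ln(5.7328×10⁻³/1.3965×10⁻²) = ln(0.314646)/ln(0.410512) ≈ 1.2987.
Then ‖r_9‖ ≈ ‖r_8‖·(‖r_8‖/‖r_7‖)^p = 1.8038×10⁻³·(0.314646)^1.2987 = 1.8038×10⁻³·0.222752 ≈ 0.0004018.

4.0e-4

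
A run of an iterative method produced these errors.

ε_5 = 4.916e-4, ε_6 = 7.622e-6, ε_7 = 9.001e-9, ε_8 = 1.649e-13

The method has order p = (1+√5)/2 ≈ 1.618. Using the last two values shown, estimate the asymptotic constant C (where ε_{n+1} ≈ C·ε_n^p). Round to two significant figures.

1.7

C ≈ ε_8 / ε_7^1.618
  = 1.649e-13 / (9.001e-9)^1.618
  = 1.649e-13 / 9.59494e-14 ≈ 1.7186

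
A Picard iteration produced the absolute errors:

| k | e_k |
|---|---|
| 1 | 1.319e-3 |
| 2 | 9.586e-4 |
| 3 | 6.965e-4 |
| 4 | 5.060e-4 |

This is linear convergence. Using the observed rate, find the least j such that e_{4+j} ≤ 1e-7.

27

Rate ρ ≈ e_4/e_3 = 5.060e-4/6.965e-4 = 0.7265.
After j more steps, e_{4+j} ≈ 5.060e-4·ρ^j; need ρ^j ≤ 1e-7/5.060e-4 = 0.000197628.
j ≥ ln(0.000197628)/ln(0.7265) = -8.5291/-0.31952 = 26.693.
So 27 more iterations are needed.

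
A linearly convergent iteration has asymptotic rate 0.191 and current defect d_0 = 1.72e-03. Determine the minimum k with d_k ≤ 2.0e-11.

12

After k steps, d_k ≈ 1.72e-03·0.191^k.
Need 0.191^k ≤ 2.0e-11/1.72e-03 = 1.16279e-08.
k ≥ ln(1.16279e-08)/ln(0.191) = -18.2699/-1.65548 = 11.036.
Smallest integer k = 12.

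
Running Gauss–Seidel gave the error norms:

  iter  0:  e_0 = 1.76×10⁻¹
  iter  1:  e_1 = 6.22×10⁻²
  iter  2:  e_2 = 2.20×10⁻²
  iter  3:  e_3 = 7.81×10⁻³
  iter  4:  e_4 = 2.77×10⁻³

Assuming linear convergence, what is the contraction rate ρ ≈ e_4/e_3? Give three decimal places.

ρ ≈ e_4/e_3 = 2.77×10⁻³/7.81×10⁻³ = 0.35467

0.355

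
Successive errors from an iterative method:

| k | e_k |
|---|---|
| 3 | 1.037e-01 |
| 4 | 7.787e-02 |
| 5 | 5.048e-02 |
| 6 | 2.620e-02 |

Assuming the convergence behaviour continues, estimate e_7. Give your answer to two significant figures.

9.7e-3

First estimate the order: p ≈ ln(e_6/e_5) / ln(e_5/e_4) = ln(2.620e-02/5.048e-02)/ln(5.048e-02/7.787e-02) = ln(0.519017)/ln(0.64826) ≈ 1.5130.
Then e_7 ≈ e_6·(e_6/e_5)^p = 2.620e-02·(0.519017)^1.5130 = 2.620e-02·0.37074 ≈ 0.009713.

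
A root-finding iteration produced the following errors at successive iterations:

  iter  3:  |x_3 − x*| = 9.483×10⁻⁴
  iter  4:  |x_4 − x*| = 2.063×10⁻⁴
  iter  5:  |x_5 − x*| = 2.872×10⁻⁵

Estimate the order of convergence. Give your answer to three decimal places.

p ≈ ln(|x_5 − x*|/|x_4 − x*|) / ln(|x_4 − x*|/|x_3 − x*|)
  = ln(2.872×10⁻⁵/2.063×10⁻⁴) / ln(2.063×10⁻⁴/9.483×10⁻⁴)
  = ln(0.139215) / ln(0.217547)
  = -1.971736 / -1.525340 ≈ 1.292653

1.293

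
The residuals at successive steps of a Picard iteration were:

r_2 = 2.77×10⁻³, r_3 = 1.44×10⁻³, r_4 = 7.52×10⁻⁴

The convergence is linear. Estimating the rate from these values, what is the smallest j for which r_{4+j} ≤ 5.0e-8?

15

Rate ρ ≈ r_4/r_3 = 7.52×10⁻⁴/1.44×10⁻³ = 0.5222.
After j more steps, r_{4+j} ≈ 7.52×10⁻⁴·ρ^j; need ρ^j ≤ 5.0e-8/7.52×10⁻⁴ = 6.64894e-05.
j ≥ ln(6.64894e-05)/ln(0.5222) = -9.6185/-0.64970 = 14.805.
So 15 more iterations are needed.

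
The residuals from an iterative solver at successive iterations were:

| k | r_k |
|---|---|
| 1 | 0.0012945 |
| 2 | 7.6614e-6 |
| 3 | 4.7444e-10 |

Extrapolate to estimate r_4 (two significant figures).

5.3e-18

First estimate the order: p ≈ ln(r_3/r_2) / ln(r_2/r_1) = ln(4.7444e-10/7.6614e-6)/ln(7.6614e-6/0.0012945) = ln(6.1926e-05)/ln(0.00591842) ≈ 1.8889.
Then r_4 ≈ r_3·(r_3/r_2)^p = 4.7444e-10·(6.1926e-05)^1.8889 = 4.7444e-10·1.1253e-08 ≈ 5.339e-18.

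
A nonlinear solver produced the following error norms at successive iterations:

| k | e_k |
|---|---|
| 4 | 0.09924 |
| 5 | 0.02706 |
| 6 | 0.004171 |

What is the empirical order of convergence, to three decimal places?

p ≈ ln(e_6/e_5) / ln(e_5/e_4)
  = ln(0.004171/0.02706) / ln(0.02706/0.09924)
  = ln(0.154139) / ln(0.272672)
  = -1.869900 / -1.299486 ≈ 1.438954

1.439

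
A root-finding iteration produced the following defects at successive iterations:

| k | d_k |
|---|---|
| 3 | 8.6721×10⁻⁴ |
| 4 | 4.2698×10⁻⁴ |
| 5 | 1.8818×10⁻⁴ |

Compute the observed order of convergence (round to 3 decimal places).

p ≈ ln(d_5/d_4) / ln(d_4/d_3)
  = ln(1.8818×10⁻⁴/4.2698×10⁻⁴) / ln(4.2698×10⁻⁴/8.6721×10⁻⁴)
  = ln(0.440723) / ln(0.492361)
  = -0.819339 / -0.708543 ≈ 1.156372

1.156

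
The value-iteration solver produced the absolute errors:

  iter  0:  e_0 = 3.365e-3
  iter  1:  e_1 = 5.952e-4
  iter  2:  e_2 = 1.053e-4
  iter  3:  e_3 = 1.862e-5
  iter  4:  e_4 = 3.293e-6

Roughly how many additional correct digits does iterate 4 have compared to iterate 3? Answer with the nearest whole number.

1

Digits gained ≈ log₁₀(e_3/e_4) = log₁₀(1.862e-5/3.293e-6) = log₁₀(5.65442) ≈ 0.752.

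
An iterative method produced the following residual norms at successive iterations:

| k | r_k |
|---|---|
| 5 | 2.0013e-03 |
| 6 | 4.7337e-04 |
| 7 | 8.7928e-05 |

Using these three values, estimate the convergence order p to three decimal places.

p ≈ ln(r_7/r_6) / ln(r_6/r_5)
  = ln(8.7928e-05/4.7337e-04) / ln(4.7337e-04/2.0013e-03)
  = ln(0.185749) / ln(0.236531)
  = -1.683359 / -1.441676 ≈ 1.167640

1.168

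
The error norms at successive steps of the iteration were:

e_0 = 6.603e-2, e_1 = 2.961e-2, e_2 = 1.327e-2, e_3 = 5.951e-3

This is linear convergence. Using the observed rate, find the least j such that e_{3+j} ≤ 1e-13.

Rate ρ ≈ e_3/e_2 = 5.951e-3/1.327e-2 = 0.4485.
After j more steps, e_{3+j} ≈ 5.951e-3·ρ^j; need ρ^j ≤ 1e-13/5.951e-3 = 1.68039e-11.
j ≥ ln(1.68039e-11)/ln(0.4485) = -24.8094/-0.80185 = 30.940.
So 31 more iterations are needed.

31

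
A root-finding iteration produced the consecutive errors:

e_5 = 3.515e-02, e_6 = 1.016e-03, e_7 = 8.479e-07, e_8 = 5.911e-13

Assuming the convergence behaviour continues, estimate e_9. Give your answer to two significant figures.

First estimate the order: p ≈ ln(e_8/e_7) / ln(e_7/e_6) = ln(5.911e-13/8.479e-07)/ln(8.479e-07/1.016e-03) = ln(6.97134e-07)/ln(0.000834547) ≈ 1.9999.
Then e_9 ≈ e_8·(e_8/e_7)^p = 5.911e-13·(6.97134e-07)^1.9999 = 5.911e-13·4.86685e-13 ≈ 2.877e-25.

2.9e-25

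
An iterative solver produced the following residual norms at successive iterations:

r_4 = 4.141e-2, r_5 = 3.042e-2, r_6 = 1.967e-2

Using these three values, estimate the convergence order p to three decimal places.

p ≈ ln(r_6/r_5) / ln(r_5/r_4)
  = ln(1.967e-2/3.042e-2) / ln(3.042e-2/4.141e-2)
  = ln(0.646614) / ln(0.734605)
  = -0.436006 / -0.308422 ≈ 1.413667

1.414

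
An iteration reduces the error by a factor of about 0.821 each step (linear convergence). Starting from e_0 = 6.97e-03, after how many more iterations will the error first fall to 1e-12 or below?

115

After k steps, e_k ≈ 6.97e-03·0.821^k.
Need 0.821^k ≤ 1e-12/6.97e-03 = 1.43472e-10.
k ≥ ln(1.43472e-10)/ln(0.821) = -22.6649/-0.19723 = 114.916.
Smallest integer k = 115.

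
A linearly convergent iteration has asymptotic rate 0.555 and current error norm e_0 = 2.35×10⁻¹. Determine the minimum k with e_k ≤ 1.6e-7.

After k steps, e_k ≈ 2.35×10⁻¹·0.555^k.
Need 0.555^k ≤ 1.6e-7/2.35×10⁻¹ = 6.80851e-07.
k ≥ ln(6.80851e-07)/ln(0.555) = -14.1999/-0.58879 = 24.117.
Smallest integer k = 25.

25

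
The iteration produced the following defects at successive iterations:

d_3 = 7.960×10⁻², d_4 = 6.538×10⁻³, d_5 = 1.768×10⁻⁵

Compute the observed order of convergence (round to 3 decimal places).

2.366

p ≈ ln(d_5/d_4) / ln(d_4/d_3)
  = ln(1.768×10⁻⁵/6.538×10⁻³) / ln(6.538×10⁻³/7.960×10⁻²)
  = ln(0.00270419) / ln(0.0821357)
  = -5.912953 / -2.499383 ≈ 2.365765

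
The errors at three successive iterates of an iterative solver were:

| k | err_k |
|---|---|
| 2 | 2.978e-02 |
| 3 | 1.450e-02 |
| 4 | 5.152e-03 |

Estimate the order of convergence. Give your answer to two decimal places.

p ≈ ln(err_4/err_3) / ln(err_3/err_2)
  = ln(5.152e-03/1.450e-02) / ln(1.450e-02/2.978e-02)
  = ln(0.35531) / ln(0.486904)
  = -1.03476 / -0.71969 ≈ 1.43779

1.44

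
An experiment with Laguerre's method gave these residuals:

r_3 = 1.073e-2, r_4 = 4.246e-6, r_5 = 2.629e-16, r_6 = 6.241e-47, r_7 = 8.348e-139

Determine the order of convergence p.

3

Consecutive ratios: r_7/r_6 = 8.348e-139/6.241e-47 = 1.33761e-92, r_6/r_5 = 6.241e-47/2.629e-16 = 2.37391e-31.
p ≈ ln(1.33761e-92)/ln(2.37391e-31) = -211.5469/-70.5156 ≈ 3.00.
So the convergence is cubic (order 3).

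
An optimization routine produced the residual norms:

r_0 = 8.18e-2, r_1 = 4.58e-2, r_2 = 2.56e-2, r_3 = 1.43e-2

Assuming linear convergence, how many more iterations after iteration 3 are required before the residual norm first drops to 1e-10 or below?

33

Rate ρ ≈ r_3/r_2 = 1.43e-2/2.56e-2 = 0.5586.
After j more steps, r_{3+j} ≈ 1.43e-2·ρ^j; need ρ^j ≤ 1e-10/1.43e-2 = 6.99301e-09.
j ≥ ln(6.99301e-09)/ln(0.5586) = -18.7784/-0.58232 = 32.248.
So 33 more iterations are needed.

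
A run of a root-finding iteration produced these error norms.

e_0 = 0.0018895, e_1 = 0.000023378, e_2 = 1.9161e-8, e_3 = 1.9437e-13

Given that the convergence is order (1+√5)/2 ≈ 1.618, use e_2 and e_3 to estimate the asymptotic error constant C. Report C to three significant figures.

C ≈ e_3 / e_2^1.618
  = 1.9437e-13 / (1.9161e-8)^1.618
  = 1.9437e-13 / 3.25801e-13 ≈ 0.59659

0.597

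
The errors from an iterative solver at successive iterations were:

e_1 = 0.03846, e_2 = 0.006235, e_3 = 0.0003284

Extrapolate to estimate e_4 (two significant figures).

First estimate the order: p ≈ ln(e_3/e_2) / ln(e_2/e_1) = ln(0.0003284/0.006235)/ln(0.006235/0.03846) = ln(0.0526704)/ln(0.162116) ≈ 1.6179.
Then e_4 ≈ e_3·(e_3/e_2)^p = 0.0003284·(0.0526704)^1.6179 = 0.0003284·0.00854324 ≈ 2.806e-06.

2.8e-6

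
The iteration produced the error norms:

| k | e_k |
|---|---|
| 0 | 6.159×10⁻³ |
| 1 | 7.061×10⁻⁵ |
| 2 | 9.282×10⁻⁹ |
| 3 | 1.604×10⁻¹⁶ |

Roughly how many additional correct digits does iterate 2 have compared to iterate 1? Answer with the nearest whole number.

Digits gained ≈ log₁₀(e_1/e_2) = log₁₀(7.061×10⁻⁵/9.282×10⁻⁹) = log₁₀(7607.2) ≈ 3.881.

4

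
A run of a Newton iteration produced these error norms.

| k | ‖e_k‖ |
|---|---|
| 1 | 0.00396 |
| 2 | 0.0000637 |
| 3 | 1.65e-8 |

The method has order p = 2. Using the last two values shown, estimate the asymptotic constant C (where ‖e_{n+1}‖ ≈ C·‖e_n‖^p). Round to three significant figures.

C ≈ ‖e_3‖ / ‖e_2‖^2
  = 1.65e-8 / (0.0000637)^2
  = 1.65e-8 / 4.05769e-09 ≈ 4.0664

4.07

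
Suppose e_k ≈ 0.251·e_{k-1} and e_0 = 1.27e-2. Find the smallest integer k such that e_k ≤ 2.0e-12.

After k steps, e_k ≈ 1.27e-2·0.251^k.
Need 0.251^k ≤ 2.0e-12/1.27e-2 = 1.5748e-10.
k ≥ ln(1.5748e-10)/ln(0.251) = -22.5717/-1.38230 = 16.329.
Smallest integer k = 17.

17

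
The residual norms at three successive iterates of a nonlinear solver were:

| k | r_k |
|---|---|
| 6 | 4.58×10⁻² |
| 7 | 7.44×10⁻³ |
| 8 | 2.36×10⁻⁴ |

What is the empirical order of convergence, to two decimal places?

p ≈ ln(r_8/r_7) / ln(r_7/r_6)
  = ln(2.36×10⁻⁴/7.44×10⁻³) / ln(7.44×10⁻³/4.58×10⁻²)
  = ln(0.0317204) / ln(0.162445)
  = -3.45080 / -1.81742 ≈ 1.89874

1.90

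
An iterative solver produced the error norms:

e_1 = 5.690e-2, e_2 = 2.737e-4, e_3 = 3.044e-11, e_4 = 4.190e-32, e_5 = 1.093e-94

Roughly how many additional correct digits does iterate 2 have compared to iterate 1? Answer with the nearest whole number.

2

Digits gained ≈ log₁₀(e_1/e_2) = log₁₀(5.690e-2/2.737e-4) = log₁₀(207.892) ≈ 2.318.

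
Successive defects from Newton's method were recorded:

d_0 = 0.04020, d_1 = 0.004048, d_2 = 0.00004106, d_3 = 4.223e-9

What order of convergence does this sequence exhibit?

Consecutive ratios: d_3/d_2 = 4.223e-9/0.00004106 = 0.000102849, d_2/d_1 = 0.00004106/0.004048 = 0.0101433.
p ≈ ln(0.000102849)/ln(0.0101433) = -9.1822/-4.5909 ≈ 2.00.
So the convergence is quadratic (order 2).

2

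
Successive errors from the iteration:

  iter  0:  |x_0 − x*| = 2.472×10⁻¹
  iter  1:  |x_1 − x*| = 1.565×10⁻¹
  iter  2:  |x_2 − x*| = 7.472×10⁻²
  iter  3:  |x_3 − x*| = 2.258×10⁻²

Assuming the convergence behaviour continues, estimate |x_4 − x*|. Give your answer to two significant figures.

First estimate the order: p ≈ ln(|x_3 − x*|/|x_2 − x*|) / ln(|x_2 − x*|/|x_1 − x*|) = ln(2.258×10⁻²/7.472×10⁻²)/ln(7.472×10⁻²/1.565×10⁻¹) = ln(0.302195)/ln(0.477444) ≈ 1.6187.
Then |x_4 − x*| ≈ |x_3 − x*|·(|x_3 − x*|/|x_2 − x*|)^p = 2.258×10⁻²·(0.302195)^1.6187 = 2.258×10⁻²·0.144126 ≈ 0.003254.

3.3e-3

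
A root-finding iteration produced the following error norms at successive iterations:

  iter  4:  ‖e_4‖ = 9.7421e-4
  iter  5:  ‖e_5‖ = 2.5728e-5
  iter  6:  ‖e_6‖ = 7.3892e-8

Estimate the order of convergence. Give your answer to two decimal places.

p ≈ ln(‖e_6‖/‖e_5‖) / ln(‖e_5‖/‖e_4‖)
  = ln(7.3892e-8/2.5728e-5) / ln(2.5728e-5/9.7421e-4)
  = ln(0.00287205) / ln(0.0264091)
  = -5.85273 / -3.63405 ≈ 1.61053

1.61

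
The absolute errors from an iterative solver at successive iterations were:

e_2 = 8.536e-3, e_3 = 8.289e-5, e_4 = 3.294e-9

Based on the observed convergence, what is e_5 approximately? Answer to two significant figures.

7.9e-19

First estimate the order: p ≈ ln(e_4/e_3) / ln(e_3/e_2) = ln(3.294e-9/8.289e-5)/ln(8.289e-5/8.536e-3) = ln(3.97394e-05)/ln(0.00971064) ≈ 2.1864.
Then e_5 ≈ e_4·(e_4/e_3)^p = 3.294e-9·(3.97394e-05)^2.1864 = 3.294e-9·2.38857e-10 ≈ 7.868e-19.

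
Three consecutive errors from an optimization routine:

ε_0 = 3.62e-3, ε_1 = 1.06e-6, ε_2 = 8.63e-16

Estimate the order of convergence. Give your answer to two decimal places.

2.57

p ≈ ln(ε_2/ε_1) / ln(ε_1/ε_0)
  = ln(8.63e-16/1.06e-6) / ln(1.06e-6/3.62e-3)
  = ln(8.14151e-10) / ln(0.000292818)
  = -20.92888 / -8.13596 ≈ 2.57239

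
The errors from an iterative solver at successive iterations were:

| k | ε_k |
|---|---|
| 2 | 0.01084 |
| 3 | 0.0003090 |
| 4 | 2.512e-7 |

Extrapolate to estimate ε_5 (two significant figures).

1.7e-13

First estimate the order: p ≈ ln(ε_4/ε_3) / ln(ε_3/ε_2) = ln(2.512e-7/0.0003090)/ln(0.0003090/0.01084) = ln(0.000812945)/ln(0.0285055) ≈ 1.9999.
Then ε_5 ≈ ε_4·(ε_4/ε_3)^p = 2.512e-7·(0.000812945)^1.9999 = 2.512e-7·6.6135e-07 ≈ 1.661e-13.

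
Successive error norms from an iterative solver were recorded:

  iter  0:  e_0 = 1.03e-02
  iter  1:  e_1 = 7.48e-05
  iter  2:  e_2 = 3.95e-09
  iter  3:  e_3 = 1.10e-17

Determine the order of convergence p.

2

Consecutive ratios: e_3/e_2 = 1.10e-17/3.95e-09 = 2.78481e-09, e_2/e_1 = 3.95e-09/7.48e-05 = 5.28075e-05.
p ≈ ln(2.78481e-09)/ln(5.28075e-05) = -19.6991/-9.8489 ≈ 2.00.
So the convergence is quadratic (order 2).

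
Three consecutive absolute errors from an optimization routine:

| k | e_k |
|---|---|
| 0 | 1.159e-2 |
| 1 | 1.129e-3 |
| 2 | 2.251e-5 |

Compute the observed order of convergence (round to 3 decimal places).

p ≈ ln(e_2/e_1) / ln(e_1/e_0)
  = ln(2.251e-5/1.129e-3) / ln(1.129e-3/1.159e-2)
  = ln(0.019938) / ln(0.0974116)
  = -3.915128 / -2.328810 ≈ 1.681171

1.681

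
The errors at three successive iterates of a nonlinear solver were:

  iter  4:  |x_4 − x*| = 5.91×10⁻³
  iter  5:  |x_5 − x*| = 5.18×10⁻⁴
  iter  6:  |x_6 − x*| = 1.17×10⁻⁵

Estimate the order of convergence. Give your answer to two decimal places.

1.56

p ≈ ln(|x_6 − x*|/|x_5 − x*|) / ln(|x_5 − x*|/|x_4 − x*|)
  = ln(1.17×10⁻⁵/5.18×10⁻⁴) / ln(5.18×10⁻⁴/5.91×10⁻³)
  = ln(0.0225869) / ln(0.0876481)
  = -3.79039 / -2.43443 ≈ 1.55699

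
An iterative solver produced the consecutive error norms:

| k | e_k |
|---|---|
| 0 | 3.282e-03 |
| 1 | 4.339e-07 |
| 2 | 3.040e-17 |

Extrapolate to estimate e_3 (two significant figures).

7.9e-44

First estimate the order: p ≈ ln(e_2/e_1) / ln(e_1/e_0) = ln(3.040e-17/4.339e-07)/ln(4.339e-07/3.282e-03) = ln(7.00622e-11)/ln(0.000132206) ≈ 2.6180.
Then e_3 ≈ e_2·(e_2/e_1)^p = 3.040e-17·(7.00622e-11)^2.6180 = 3.040e-17·2.60301e-27 ≈ 7.913e-44.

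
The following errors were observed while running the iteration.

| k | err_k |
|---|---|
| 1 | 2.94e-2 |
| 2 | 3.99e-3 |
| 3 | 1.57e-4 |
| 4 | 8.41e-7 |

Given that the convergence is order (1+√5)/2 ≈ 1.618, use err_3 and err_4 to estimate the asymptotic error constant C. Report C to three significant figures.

C ≈ err_4 / err_3^1.618
  = 8.41e-7 / (1.57e-4)^1.618
  = 8.41e-7 / 6.99787e-07 ≈ 1.2018

1.20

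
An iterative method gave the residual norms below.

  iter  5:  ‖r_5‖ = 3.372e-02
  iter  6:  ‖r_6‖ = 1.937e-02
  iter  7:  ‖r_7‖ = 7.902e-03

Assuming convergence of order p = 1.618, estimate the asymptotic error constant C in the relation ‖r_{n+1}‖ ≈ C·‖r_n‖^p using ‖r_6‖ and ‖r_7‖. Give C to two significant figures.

C ≈ ‖r_7‖ / ‖r_6‖^1.618
  = 7.902e-03 / (1.937e-02)^1.618
  = 7.902e-03 / 0.00169268 ≈ 4.6683

4.7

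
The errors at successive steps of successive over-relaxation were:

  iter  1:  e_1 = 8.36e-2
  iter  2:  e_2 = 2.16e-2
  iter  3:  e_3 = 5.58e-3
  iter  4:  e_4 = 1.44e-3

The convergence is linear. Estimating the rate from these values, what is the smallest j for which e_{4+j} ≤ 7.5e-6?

4

Rate ρ ≈ e_4/e_3 = 1.44e-3/5.58e-3 = 0.2581.
After j more steps, e_{4+j} ≈ 1.44e-3·ρ^j; need ρ^j ≤ 7.5e-6/1.44e-3 = 0.00520833.
j ≥ ln(0.00520833)/ln(0.2581) = -5.2575/-1.35441 = 3.882.
So 4 more iterations are needed.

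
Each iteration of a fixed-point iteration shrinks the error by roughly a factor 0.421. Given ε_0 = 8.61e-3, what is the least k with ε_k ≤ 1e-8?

After k steps, ε_k ≈ 8.61e-3·0.421^k.
Need 0.421^k ≤ 1e-8/8.61e-3 = 1.16144e-06.
k ≥ ln(1.16144e-06)/ln(0.421) = -13.6658/-0.86512 = 15.796.
Smallest integer k = 16.

16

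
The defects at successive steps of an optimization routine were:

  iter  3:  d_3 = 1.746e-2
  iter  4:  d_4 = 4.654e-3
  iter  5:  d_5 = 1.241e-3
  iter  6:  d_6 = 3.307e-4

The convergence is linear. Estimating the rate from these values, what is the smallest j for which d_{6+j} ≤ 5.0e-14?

18

Rate ρ ≈ d_6/d_5 = 3.307e-4/1.241e-3 = 0.2665.
After j more steps, d_{6+j} ≈ 3.307e-4·ρ^j; need ρ^j ≤ 5.0e-14/3.307e-4 = 1.51194e-10.
j ≥ ln(1.51194e-10)/ln(0.2665) = -22.6125/-1.32238 = 17.100.
So 18 more iterations are needed.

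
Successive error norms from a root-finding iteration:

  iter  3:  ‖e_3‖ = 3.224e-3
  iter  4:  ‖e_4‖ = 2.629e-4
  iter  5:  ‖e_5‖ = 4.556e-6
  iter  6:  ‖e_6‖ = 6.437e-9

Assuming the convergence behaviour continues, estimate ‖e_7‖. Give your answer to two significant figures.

1.6e-13

First estimate the order: p ≈ ln(‖e_6‖/‖e_5‖) / ln(‖e_5‖/‖e_4‖) = ln(6.437e-9/4.556e-6)/ln(4.556e-6/2.629e-4) = ln(0.00141286)/ln(0.0173298) ≈ 1.6182.
Then ‖e_7‖ ≈ ‖e_6‖·(‖e_6‖/‖e_5‖)^p = 6.437e-9·(0.00141286)^1.6182 = 6.437e-9·2.44507e-05 ≈ 1.574e-13.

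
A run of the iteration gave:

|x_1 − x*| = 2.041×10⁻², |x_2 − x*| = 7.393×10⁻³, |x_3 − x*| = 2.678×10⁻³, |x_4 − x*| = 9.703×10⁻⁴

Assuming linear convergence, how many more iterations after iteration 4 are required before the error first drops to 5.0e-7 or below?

8

Rate ρ ≈ |x_4 − x*|/|x_3 − x*| = 9.703×10⁻⁴/2.678×10⁻³ = 0.3623.
After j more steps, |x_{4+j} − x*| ≈ 9.703×10⁻⁴·ρ^j; need ρ^j ≤ 5.0e-7/9.703×10⁻⁴ = 0.000515305.
j ≥ ln(0.000515305)/ln(0.3623) = -7.5708/-1.01528 = 7.457.
So 8 more iterations are needed.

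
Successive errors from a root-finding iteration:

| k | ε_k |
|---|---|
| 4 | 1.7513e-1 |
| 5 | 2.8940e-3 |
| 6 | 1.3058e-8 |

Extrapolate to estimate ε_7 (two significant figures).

1.2e-24

First estimate the order: p ≈ ln(ε_6/ε_5) / ln(ε_5/ε_4) = ln(1.3058e-8/2.8940e-3)/ln(2.8940e-3/1.7513e-1) = ln(4.51209e-06)/ln(0.0165249) ≈ 3.0000.
Then ε_7 ≈ ε_6·(ε_6/ε_5)^p = 1.3058e-8·(4.51209e-06)^3.0000 = 1.3058e-8·9.18614e-17 ≈ 1.2e-24.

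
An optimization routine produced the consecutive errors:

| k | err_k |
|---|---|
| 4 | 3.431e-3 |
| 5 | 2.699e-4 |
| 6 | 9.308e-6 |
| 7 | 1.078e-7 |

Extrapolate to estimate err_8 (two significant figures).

2.9e-10

First estimate the order: p ≈ ln(err_7/err_6) / ln(err_6/err_5) = ln(1.078e-7/9.308e-6)/ln(9.308e-6/2.699e-4) = ln(0.0115814)/ln(0.0344868) ≈ 1.3241.
Then err_8 ≈ err_7·(err_7/err_6)^p = 1.078e-7·(0.0115814)^1.3241 = 1.078e-7·0.0027304 ≈ 2.943e-10.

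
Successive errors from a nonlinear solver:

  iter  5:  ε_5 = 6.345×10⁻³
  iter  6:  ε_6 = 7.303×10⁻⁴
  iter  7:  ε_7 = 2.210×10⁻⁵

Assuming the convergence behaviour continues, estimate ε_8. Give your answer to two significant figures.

First estimate the order: p ≈ ln(ε_7/ε_6) / ln(ε_6/ε_5) = ln(2.210×10⁻⁵/7.303×10⁻⁴)/ln(7.303×10⁻⁴/6.345×10⁻³) = ln(0.0302615)/ln(0.115099) ≈ 1.6179.
Then ε_8 ≈ ε_7·(ε_7/ε_6)^p = 2.210×10⁻⁵·(0.0302615)^1.6179 = 2.210×10⁻⁵·0.00348524 ≈ 7.702e-08.

7.7e-8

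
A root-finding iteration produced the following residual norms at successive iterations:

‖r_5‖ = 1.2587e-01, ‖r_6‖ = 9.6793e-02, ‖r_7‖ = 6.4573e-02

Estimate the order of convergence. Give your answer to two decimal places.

1.54

p ≈ ln(‖r_7‖/‖r_6‖) / ln(‖r_6‖/‖r_5‖)
  = ln(6.4573e-02/9.6793e-02) / ln(9.6793e-02/1.2587e-01)
  = ln(0.667125) / ln(0.768992)
  = -0.40478 / -0.26267 ≈ 1.54102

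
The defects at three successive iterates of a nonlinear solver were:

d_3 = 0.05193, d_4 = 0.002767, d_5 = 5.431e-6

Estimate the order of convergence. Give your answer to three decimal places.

p ≈ ln(d_5/d_4) / ln(d_4/d_3)
  = ln(5.431e-6/0.002767) / ln(0.002767/0.05193)
  = ln(0.00196278) / ln(0.0532833)
  = -6.233393 / -2.932132 ≈ 2.125891

2.126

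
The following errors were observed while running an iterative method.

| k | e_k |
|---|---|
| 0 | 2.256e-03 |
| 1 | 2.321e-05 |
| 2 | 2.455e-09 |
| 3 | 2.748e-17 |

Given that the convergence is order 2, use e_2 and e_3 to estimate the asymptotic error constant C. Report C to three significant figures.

4.56

C ≈ e_3 / e_2^2
  = 2.748e-17 / (2.455e-09)^2
  = 2.748e-17 / 6.02702e-18 ≈ 4.5595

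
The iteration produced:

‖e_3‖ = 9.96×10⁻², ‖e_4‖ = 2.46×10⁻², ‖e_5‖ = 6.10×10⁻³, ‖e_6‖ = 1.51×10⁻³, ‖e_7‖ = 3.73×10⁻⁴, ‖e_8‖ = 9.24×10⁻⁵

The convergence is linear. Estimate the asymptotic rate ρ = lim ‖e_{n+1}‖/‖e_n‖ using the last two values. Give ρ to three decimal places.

ρ ≈ ‖e_8‖/‖e_7‖ = 9.24×10⁻⁵/3.73×10⁻⁴ = 0.24772

0.248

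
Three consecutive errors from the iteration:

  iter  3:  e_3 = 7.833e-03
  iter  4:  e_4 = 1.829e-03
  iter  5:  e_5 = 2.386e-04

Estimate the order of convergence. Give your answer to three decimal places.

1.400

p ≈ ln(e_5/e_4) / ln(e_4/e_3)
  = ln(2.386e-04/1.829e-03) / ln(1.829e-03/7.833e-03)
  = ln(0.130454) / ln(0.233499)
  = -2.036735 / -1.454577 ≈ 1.400225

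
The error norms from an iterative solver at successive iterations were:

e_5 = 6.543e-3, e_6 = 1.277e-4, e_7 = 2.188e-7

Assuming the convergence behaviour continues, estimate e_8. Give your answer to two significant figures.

7.3e-12

First estimate the order: p ≈ ln(e_7/e_6) / ln(e_6/e_5) = ln(2.188e-7/1.277e-4)/ln(1.277e-4/6.543e-3) = ln(0.00171339)/ln(0.019517) ≈ 1.6180.
Then e_8 ≈ e_7·(e_7/e_6)^p = 2.188e-7·(0.00171339)^1.6180 = 2.188e-7·3.34487e-05 ≈ 7.319e-12.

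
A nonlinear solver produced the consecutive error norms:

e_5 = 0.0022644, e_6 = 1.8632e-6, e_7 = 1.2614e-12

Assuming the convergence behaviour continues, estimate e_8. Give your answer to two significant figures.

First estimate the order: p ≈ ln(e_7/e_6) / ln(e_6/e_5) = ln(1.2614e-12/1.8632e-6)/ln(1.8632e-6/0.0022644) = ln(6.77007e-07)/ln(0.000822823) ≈ 2.0000.
Then e_8 ≈ e_7·(e_7/e_6)^p = 1.2614e-12·(6.77007e-07)^2.0000 = 1.2614e-12·4.58338e-13 ≈ 5.781e-25.

5.8e-25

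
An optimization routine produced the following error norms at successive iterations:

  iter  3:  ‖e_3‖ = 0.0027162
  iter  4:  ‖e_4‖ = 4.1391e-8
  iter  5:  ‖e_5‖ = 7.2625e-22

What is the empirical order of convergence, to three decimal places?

p ≈ ln(‖e_5‖/‖e_4‖) / ln(‖e_4‖/‖e_3‖)
  = ln(7.2625e-22/4.1391e-8) / ln(4.1391e-8/0.0027162)
  = ln(1.75461e-14) / ln(1.52386e-05)
  = -31.673945 / -11.091679 ≈ 2.855649

2.856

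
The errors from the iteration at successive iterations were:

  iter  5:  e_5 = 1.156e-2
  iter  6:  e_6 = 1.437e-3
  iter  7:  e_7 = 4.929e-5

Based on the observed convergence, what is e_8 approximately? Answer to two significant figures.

First estimate the order: p ≈ ln(e_7/e_6) / ln(e_6/e_5) = ln(4.929e-5/1.437e-3)/ln(1.437e-3/1.156e-2) = ln(0.0343006)/ln(0.124308) ≈ 1.6176.
Then e_8 ≈ e_7·(e_7/e_6)^p = 4.929e-5·(0.0343006)^1.6176 = 4.929e-5·0.00427272 ≈ 2.106e-07.

2.1e-7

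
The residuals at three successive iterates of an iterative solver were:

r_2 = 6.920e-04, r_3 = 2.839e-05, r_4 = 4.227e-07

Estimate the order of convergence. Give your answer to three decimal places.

p ≈ ln(r_4/r_3) / ln(r_3/r_2)
  = ln(4.227e-07/2.839e-05) / ln(2.839e-05/6.920e-04)
  = ln(0.014889) / ln(0.041026)
  = -4.207133 / -3.193549 ≈ 1.317385

1.317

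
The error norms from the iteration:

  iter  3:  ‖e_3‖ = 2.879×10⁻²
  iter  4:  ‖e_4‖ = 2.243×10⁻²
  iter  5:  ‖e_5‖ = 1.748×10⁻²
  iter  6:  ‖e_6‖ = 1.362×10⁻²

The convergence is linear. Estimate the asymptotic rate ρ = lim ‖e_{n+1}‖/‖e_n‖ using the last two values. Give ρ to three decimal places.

0.779

ρ ≈ ‖e_6‖/‖e_5‖ = 1.362×10⁻²/1.748×10⁻² = 0.77918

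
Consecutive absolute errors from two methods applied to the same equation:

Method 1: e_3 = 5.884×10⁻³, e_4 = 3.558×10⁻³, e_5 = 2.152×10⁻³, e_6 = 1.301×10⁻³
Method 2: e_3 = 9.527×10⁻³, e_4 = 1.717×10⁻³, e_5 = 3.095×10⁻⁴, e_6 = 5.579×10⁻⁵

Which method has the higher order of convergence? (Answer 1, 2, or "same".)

same

Method 1: p ≈ ln(1.301×10⁻³/2.152×10⁻³)/ln(2.152×10⁻³/3.558×10⁻³) ≈ 1.00.
Method 2: p ≈ ln(5.579×10⁻⁵/3.095×10⁻⁴)/ln(3.095×10⁻⁴/1.717×10⁻³) ≈ 1.00.
Both orders ≈ 1.0 — effectively the same.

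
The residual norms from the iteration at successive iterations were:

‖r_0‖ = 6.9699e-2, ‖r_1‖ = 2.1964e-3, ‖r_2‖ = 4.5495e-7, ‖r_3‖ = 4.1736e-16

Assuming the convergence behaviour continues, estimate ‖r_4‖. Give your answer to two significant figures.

First estimate the order: p ≈ ln(‖r_3‖/‖r_2‖) / ln(‖r_2‖/‖r_1‖) = ln(4.1736e-16/4.5495e-7)/ln(4.5495e-7/2.1964e-3) = ln(9.17376e-10)/ln(0.000207134) ≈ 2.4533.
Then ‖r_4‖ ≈ ‖r_3‖·(‖r_3‖/‖r_2‖)^p = 4.1736e-16·(9.17376e-10)^2.4533 = 4.1736e-16·6.73624e-23 ≈ 2.811e-38.

2.8e-38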